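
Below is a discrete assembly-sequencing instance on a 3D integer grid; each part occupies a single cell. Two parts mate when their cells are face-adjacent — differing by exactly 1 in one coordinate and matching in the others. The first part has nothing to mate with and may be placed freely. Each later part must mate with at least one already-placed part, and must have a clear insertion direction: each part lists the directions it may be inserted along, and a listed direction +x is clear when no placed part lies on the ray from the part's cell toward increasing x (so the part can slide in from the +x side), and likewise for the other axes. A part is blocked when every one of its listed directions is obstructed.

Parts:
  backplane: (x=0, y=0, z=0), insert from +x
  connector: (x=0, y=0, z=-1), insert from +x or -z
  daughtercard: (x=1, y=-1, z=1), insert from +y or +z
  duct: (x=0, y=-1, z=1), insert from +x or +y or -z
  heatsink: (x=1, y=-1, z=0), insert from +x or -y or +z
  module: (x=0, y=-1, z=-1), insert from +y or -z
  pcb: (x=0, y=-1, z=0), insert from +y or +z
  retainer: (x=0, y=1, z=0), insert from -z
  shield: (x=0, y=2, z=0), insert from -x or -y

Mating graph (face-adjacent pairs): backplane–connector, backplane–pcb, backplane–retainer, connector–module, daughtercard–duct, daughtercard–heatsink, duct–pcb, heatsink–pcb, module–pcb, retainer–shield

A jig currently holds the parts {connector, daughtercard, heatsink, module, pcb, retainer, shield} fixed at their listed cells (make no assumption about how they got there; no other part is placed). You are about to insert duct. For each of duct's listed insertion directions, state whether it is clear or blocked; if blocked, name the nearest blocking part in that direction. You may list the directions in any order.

+x: blocked by daughtercard; +y: clear; -z: blocked by pcb

+x: nearest on ray is daughtercard@(1, -1, 1) ⇒ blocked
+y: ray from duct(0, -1, 1) has no placed part ⇒ clear
-z: nearest on ray is pcb@(0, -1, 0) ⇒ blocked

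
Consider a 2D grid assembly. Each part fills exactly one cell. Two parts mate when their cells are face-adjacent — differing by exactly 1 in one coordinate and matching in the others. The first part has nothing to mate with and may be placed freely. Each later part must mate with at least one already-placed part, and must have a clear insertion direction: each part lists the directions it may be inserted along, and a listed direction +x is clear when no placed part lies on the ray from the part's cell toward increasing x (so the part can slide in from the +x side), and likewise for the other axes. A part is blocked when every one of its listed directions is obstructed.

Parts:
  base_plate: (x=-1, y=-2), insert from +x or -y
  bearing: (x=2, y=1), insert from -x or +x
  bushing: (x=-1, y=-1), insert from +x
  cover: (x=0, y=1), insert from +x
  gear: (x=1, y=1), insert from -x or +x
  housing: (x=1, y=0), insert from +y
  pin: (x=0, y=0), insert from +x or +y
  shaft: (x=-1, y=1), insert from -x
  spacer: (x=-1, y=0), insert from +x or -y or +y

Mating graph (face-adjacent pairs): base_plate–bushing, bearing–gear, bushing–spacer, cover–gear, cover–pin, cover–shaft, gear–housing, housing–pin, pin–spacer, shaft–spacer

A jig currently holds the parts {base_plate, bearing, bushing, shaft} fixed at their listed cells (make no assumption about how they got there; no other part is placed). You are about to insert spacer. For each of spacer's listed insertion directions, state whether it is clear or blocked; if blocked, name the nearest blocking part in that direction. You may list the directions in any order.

+x: clear; +y: blocked by shaft; -y: blocked by bushing

+x: ray from spacer(-1, 0) has no placed part ⇒ clear
-y: nearest on ray is bushing@(-1, -1) ⇒ blocked
+y: nearest on ray is shaft@(-1, 1) ⇒ blocked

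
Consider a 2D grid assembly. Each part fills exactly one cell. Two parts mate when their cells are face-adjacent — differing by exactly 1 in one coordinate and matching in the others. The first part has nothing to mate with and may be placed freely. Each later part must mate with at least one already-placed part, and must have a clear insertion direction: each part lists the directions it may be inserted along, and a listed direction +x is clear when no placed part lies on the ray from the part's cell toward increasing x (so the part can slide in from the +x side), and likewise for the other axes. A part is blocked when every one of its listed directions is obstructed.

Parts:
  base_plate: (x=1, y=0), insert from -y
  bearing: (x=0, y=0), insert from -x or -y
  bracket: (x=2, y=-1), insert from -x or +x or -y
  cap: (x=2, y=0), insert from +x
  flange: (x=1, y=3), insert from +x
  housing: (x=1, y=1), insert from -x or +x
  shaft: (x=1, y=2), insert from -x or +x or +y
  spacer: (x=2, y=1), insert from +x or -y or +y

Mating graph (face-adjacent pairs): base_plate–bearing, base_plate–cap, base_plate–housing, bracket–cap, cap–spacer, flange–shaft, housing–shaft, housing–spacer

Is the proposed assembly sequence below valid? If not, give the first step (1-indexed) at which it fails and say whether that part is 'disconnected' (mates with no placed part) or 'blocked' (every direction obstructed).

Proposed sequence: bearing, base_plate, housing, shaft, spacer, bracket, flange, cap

1. bearing@(0, 0) [-x clear] — {bearing}
2. base_plate@(1, 0) [-y clear] — {base_plate, bearing}
3. housing@(1, 1) [-x clear] — {base_plate, bearing, housing}
4. shaft@(1, 2) [-x clear] — {base_plate, bearing, housing, shaft}
5. spacer@(2, 1) [+x clear] — {base_plate, bearing, housing, shaft, spacer}
6. bracket@(2, -1) — no placed neighbour ⇒ disconnected

Invalid at step 6 (disconnected)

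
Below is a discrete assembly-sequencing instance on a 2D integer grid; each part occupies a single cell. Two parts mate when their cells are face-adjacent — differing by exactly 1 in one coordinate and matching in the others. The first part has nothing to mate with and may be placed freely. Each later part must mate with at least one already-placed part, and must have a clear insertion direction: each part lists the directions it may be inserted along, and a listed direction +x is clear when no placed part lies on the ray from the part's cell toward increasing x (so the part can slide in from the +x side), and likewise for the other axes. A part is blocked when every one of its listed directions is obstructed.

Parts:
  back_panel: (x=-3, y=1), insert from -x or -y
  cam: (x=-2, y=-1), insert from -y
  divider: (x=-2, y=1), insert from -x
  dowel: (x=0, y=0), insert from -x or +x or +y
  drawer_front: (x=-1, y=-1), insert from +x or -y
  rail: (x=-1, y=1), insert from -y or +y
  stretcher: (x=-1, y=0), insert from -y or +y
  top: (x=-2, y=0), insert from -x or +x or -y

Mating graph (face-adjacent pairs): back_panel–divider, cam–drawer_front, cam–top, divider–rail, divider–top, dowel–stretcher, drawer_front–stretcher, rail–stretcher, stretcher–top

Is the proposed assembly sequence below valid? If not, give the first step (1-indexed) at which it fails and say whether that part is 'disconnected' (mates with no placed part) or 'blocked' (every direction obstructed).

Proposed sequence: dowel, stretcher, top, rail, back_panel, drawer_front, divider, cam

Invalid at step 5 (disconnected)

1. dowel@(0, 0) [-x clear] — {dowel}
2. stretcher@(-1, 0) [-y clear] — {dowel, stretcher}
3. top@(-2, 0) [-x clear] — {dowel, stretcher, top}
4. rail@(-1, 1) [+y clear] — {dowel, rail, stretcher, top}
5. back_panel@(-3, 1) — no placed neighbour ⇒ disconnected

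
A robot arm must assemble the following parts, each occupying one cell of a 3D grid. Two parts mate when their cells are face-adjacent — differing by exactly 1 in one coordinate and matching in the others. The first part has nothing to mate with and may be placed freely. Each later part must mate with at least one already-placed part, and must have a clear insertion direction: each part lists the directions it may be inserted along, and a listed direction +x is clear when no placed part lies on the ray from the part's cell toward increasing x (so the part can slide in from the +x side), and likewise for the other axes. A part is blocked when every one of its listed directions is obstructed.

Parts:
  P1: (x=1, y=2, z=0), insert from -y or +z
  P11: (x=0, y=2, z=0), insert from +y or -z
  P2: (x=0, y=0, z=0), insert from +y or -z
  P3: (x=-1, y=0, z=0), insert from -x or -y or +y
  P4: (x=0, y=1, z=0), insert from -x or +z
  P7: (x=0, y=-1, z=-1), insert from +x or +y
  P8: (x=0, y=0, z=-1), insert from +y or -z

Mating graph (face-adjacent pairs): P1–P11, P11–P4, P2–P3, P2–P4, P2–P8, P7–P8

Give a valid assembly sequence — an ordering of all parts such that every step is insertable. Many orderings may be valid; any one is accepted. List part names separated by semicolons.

P2; P4; P8; P7; P3; P11; P1

1. P2@(0, 0, 0) [+y clear] — {P2}
2. P4@(0, 1, 0) [-x clear] — {P2, P4}
3. P8@(0, 0, -1) [+y clear] — {P2, P4, P8}
4. P7@(0, -1, -1) [+x clear] — {P2, P4, P7, P8}
5. P3@(-1, 0, 0) [-x clear] — {P2, P3, P4, P7, P8}
6. P11@(0, 2, 0) [+y clear] — {P11, P2, P3, P4, P7, P8}
7. P1@(1, 2, 0) [-y clear] — {P1, P11, P2, P3, P4, P7, P8}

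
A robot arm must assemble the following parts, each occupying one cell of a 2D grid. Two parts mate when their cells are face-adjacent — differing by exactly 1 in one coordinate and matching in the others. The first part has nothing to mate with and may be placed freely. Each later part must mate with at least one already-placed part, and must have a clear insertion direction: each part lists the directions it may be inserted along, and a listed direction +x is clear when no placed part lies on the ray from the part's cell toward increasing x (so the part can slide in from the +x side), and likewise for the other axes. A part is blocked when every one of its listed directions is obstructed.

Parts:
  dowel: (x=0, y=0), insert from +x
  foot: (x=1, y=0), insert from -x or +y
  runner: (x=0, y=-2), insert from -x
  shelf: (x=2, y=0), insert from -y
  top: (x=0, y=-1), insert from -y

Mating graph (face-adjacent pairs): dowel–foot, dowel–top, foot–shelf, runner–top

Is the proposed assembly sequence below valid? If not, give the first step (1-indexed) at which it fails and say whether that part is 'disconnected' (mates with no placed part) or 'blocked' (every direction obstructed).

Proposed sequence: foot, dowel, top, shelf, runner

1. foot@(1, 0) [-x clear] — {foot}
2. dowel@(0, 0) — +x all obstructed ⇒ blocked

Invalid at step 2 (blocked)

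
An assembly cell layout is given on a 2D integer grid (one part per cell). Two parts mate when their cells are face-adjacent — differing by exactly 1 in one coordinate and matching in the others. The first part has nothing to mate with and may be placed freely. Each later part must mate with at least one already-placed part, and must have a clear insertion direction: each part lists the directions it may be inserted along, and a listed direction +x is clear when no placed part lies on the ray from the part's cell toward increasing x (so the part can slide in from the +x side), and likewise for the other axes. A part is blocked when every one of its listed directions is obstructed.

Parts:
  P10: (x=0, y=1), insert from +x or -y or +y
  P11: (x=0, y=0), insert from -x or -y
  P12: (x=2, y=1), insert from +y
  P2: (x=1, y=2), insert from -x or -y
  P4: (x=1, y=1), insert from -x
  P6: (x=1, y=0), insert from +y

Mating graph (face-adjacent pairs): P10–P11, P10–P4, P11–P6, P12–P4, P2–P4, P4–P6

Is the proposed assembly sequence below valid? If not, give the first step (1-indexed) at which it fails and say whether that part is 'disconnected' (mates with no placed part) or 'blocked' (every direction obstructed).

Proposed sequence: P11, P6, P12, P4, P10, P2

1. P11@(0, 0) [-x clear] — {P11}
2. P6@(1, 0) [+y clear] — {P11, P6}
3. P12@(2, 1) — no placed neighbour ⇒ disconnected

Invalid at step 3 (disconnected)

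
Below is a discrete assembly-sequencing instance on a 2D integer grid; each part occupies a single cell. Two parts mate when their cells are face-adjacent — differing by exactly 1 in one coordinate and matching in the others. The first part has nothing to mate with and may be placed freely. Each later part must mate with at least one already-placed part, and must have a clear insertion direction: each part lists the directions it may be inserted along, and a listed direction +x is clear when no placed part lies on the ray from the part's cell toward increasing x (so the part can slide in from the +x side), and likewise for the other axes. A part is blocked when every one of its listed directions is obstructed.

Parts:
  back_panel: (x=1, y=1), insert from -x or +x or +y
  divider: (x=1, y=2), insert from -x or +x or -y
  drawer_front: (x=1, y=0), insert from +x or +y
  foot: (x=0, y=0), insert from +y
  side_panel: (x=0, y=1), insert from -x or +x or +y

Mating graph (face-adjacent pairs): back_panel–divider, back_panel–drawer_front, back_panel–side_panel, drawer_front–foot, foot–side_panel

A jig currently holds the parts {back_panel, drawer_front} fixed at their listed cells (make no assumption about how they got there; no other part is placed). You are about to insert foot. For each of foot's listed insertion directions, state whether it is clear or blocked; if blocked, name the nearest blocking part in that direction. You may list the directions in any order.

+y: clear

+y: ray from foot(0, 0) has no placed part ⇒ clear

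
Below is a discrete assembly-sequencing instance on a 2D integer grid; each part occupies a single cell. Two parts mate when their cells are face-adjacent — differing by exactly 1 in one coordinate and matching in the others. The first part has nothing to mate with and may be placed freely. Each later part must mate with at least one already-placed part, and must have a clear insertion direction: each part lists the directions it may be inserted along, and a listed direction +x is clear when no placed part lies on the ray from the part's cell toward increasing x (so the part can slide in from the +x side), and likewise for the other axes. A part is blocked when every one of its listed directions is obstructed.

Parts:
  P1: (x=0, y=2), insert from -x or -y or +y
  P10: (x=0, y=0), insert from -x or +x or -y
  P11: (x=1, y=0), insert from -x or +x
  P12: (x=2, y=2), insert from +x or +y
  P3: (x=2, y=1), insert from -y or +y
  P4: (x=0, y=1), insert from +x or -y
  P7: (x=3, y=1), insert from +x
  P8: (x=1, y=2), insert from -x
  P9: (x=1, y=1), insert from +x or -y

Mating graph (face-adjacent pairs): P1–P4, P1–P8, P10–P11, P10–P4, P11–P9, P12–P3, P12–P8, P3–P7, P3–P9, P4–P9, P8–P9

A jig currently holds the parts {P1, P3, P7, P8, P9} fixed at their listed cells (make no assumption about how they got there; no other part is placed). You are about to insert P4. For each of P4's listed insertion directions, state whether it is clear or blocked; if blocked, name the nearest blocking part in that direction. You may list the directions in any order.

+x: blocked by P9; -y: clear

+x: nearest on ray is P9@(1, 1) ⇒ blocked
-y: ray from P4(0, 1) has no placed part ⇒ clear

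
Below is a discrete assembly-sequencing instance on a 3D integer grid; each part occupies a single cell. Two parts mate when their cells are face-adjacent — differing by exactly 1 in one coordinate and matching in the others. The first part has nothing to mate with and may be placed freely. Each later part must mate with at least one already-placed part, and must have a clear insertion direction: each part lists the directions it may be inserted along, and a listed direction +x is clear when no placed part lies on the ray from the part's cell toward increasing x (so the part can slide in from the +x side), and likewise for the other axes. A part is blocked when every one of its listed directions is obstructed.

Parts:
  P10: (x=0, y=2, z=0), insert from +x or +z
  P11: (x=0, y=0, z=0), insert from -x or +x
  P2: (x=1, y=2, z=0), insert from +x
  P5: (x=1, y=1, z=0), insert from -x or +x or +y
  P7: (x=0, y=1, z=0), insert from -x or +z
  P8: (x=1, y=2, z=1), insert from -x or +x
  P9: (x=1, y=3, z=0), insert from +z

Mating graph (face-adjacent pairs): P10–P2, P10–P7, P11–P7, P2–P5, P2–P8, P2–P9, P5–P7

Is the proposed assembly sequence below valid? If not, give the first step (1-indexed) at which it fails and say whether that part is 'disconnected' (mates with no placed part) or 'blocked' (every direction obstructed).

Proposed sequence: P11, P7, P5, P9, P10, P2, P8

Invalid at step 4 (disconnected)

1. P11@(0, 0, 0) [-x clear] — {P11}
2. P7@(0, 1, 0) [-x clear] — {P11, P7}
3. P5@(1, 1, 0) [+x clear] — {P11, P5, P7}
4. P9@(1, 3, 0) — no placed neighbour ⇒ disconnected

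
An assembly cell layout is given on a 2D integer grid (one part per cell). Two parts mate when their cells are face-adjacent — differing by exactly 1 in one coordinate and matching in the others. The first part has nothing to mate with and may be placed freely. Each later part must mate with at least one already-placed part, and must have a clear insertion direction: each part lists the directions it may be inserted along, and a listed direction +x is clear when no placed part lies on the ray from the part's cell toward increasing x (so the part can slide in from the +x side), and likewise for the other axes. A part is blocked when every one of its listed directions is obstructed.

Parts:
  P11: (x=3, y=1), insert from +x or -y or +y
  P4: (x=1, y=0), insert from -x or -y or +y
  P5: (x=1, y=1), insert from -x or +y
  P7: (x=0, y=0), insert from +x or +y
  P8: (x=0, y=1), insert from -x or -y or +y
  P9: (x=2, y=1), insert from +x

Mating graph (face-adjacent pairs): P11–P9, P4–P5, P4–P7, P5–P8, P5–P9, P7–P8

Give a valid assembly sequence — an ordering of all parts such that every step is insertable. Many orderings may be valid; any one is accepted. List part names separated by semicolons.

1. P8@(0, 1) [-x clear] — {P8}
2. P5@(1, 1) [+y clear] — {P5, P8}
3. P7@(0, 0) [+x clear] — {P5, P7, P8}
4. P4@(1, 0) [-y clear] — {P4, P5, P7, P8}
5. P9@(2, 1) [+x clear] — {P4, P5, P7, P8, P9}
6. P11@(3, 1) [+x clear] — {P11, P4, P5, P7, P8, P9}

P8; P5; P7; P4; P9; P11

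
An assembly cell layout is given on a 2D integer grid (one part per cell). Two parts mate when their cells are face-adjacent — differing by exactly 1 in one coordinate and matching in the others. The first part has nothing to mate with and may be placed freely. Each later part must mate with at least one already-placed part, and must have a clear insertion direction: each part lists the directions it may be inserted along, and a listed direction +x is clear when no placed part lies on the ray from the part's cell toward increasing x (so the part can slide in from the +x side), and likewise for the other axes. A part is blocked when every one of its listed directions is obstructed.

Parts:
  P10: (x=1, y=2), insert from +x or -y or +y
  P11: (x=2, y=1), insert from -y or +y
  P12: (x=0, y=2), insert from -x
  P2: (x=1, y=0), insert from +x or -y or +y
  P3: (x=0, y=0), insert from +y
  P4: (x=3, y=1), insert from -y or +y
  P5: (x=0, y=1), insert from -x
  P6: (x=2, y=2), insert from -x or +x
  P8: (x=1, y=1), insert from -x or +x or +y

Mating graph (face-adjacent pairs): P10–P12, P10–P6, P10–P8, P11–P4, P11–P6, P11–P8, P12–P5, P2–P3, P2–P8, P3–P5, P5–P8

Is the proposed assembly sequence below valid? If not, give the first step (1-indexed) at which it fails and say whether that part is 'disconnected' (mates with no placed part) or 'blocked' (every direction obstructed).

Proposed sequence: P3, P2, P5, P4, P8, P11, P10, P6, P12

1. P3@(0, 0) [+y clear] — {P3}
2. P2@(1, 0) [+x clear] — {P2, P3}
3. P5@(0, 1) [-x clear] — {P2, P3, P5}
4. P4@(3, 1) — no placed neighbour ⇒ disconnected

Invalid at step 4 (disconnected)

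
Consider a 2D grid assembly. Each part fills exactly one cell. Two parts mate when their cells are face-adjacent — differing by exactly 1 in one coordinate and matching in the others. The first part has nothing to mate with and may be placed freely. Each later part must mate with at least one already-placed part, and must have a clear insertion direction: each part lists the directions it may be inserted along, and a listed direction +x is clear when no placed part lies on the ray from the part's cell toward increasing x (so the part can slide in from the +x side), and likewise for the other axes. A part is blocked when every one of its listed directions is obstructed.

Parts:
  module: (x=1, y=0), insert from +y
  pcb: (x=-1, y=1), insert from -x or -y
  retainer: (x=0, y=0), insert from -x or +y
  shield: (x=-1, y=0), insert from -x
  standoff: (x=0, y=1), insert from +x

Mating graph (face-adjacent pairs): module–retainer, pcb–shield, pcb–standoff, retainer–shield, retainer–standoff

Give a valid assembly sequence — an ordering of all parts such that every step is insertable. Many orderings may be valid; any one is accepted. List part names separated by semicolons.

1. standoff@(0, 1) [+x clear] — {standoff}
2. pcb@(-1, 1) [-x clear] — {pcb, standoff}
3. retainer@(0, 0) [-x clear] — {pcb, retainer, standoff}
4. module@(1, 0) [+y clear] — {module, pcb, retainer, standoff}
5. shield@(-1, 0) [-x clear] — {module, pcb, retainer, shield, standoff}

standoff; pcb; retainer; module; shield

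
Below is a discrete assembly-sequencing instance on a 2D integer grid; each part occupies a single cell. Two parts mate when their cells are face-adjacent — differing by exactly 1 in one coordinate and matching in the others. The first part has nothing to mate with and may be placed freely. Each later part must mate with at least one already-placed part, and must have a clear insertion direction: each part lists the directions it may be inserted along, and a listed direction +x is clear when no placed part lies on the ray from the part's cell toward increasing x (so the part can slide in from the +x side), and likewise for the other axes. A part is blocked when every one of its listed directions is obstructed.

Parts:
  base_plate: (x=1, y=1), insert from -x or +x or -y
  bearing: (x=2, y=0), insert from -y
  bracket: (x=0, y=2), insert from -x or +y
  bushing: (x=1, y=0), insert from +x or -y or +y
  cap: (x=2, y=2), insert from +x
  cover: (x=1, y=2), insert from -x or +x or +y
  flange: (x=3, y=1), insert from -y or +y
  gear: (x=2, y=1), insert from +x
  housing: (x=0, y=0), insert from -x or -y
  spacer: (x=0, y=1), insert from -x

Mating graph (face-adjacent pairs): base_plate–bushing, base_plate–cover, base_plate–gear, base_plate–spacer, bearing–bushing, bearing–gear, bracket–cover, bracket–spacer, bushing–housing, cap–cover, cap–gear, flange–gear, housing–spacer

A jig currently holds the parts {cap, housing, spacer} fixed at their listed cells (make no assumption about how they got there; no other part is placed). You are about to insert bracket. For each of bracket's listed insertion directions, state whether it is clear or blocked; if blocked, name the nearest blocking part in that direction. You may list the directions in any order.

-x: ray from bracket(0, 2) has no placed part ⇒ clear
+y: ray from bracket(0, 2) has no placed part ⇒ clear

+y: clear; -x: clear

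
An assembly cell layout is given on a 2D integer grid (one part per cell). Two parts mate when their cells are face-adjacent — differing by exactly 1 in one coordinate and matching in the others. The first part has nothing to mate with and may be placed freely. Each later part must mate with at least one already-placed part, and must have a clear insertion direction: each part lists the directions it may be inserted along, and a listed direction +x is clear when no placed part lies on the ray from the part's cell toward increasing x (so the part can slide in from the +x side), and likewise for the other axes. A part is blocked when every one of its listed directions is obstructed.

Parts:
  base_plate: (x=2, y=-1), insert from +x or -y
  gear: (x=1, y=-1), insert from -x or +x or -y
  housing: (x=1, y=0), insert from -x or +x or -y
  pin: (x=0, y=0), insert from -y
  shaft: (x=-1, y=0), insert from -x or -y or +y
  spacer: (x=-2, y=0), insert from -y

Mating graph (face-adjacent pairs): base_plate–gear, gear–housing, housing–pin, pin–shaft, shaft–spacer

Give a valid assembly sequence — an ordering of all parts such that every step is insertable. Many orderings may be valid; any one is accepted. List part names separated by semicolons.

housing; gear; base_plate; pin; shaft; spacer

1. housing@(1, 0) [-x clear] — {housing}
2. gear@(1, -1) [-x clear] — {gear, housing}
3. base_plate@(2, -1) [+x clear] — {base_plate, gear, housing}
4. pin@(0, 0) [-y clear] — {base_plate, gear, housing, pin}
5. shaft@(-1, 0) [-x clear] — {base_plate, gear, housing, pin, shaft}
6. spacer@(-2, 0) [-y clear] — {base_plate, gear, housing, pin, shaft, spacer}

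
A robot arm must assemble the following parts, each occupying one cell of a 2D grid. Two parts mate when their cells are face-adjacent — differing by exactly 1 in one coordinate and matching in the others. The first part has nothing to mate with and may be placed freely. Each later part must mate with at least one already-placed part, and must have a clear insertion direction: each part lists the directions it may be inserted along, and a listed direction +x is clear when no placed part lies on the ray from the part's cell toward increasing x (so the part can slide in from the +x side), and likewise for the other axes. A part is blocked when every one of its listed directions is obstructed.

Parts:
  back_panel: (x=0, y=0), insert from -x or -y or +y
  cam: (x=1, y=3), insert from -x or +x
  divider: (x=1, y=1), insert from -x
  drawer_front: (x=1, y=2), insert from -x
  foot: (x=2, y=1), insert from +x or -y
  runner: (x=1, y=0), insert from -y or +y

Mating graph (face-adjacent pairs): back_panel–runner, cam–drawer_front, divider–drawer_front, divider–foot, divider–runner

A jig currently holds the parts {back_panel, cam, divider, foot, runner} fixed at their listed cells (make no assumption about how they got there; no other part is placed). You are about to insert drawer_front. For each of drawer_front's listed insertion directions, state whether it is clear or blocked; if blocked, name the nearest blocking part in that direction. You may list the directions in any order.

-x: clear

-x: ray from drawer_front(1, 2) has no placed part ⇒ clear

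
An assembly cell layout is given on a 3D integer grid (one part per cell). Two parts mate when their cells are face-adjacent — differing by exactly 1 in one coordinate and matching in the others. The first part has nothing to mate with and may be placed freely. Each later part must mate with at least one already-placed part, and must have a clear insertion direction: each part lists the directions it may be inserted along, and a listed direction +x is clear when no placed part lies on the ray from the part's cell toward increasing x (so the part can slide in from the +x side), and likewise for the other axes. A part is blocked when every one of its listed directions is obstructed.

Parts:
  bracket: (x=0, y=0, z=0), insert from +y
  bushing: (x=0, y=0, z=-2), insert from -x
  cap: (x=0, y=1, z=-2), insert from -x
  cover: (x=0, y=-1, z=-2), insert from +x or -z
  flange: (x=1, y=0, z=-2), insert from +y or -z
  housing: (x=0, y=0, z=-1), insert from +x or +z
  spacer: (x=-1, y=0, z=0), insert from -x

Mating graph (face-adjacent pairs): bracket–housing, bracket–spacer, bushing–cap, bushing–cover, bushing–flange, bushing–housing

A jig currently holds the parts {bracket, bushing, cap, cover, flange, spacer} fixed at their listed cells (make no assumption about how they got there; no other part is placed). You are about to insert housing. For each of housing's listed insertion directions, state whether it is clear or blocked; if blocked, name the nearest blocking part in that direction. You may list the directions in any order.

+x: clear; +z: blocked by bracket

+x: ray from housing(0, 0, -1) has no placed part ⇒ clear
+z: nearest on ray is bracket@(0, 0, 0) ⇒ blocked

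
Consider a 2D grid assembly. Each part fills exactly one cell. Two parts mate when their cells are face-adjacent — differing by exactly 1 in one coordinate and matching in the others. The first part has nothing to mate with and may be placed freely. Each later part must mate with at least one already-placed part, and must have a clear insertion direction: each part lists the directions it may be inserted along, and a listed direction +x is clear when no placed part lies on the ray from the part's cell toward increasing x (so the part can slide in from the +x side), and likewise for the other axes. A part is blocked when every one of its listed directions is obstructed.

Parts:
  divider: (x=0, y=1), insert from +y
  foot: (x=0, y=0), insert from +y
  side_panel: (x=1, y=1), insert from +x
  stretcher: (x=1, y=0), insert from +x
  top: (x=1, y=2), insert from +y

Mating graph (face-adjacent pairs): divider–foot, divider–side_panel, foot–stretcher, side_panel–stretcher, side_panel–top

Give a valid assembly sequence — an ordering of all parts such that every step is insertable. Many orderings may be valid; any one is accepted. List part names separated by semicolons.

foot; divider; stretcher; side_panel; top

1. foot@(0, 0) [+y clear] — {foot}
2. divider@(0, 1) [+y clear] — {divider, foot}
3. stretcher@(1, 0) [+x clear] — {divider, foot, stretcher}
4. side_panel@(1, 1) [+x clear] — {divider, foot, side_panel, stretcher}
5. top@(1, 2) [+y clear] — {divider, foot, side_panel, stretcher, top}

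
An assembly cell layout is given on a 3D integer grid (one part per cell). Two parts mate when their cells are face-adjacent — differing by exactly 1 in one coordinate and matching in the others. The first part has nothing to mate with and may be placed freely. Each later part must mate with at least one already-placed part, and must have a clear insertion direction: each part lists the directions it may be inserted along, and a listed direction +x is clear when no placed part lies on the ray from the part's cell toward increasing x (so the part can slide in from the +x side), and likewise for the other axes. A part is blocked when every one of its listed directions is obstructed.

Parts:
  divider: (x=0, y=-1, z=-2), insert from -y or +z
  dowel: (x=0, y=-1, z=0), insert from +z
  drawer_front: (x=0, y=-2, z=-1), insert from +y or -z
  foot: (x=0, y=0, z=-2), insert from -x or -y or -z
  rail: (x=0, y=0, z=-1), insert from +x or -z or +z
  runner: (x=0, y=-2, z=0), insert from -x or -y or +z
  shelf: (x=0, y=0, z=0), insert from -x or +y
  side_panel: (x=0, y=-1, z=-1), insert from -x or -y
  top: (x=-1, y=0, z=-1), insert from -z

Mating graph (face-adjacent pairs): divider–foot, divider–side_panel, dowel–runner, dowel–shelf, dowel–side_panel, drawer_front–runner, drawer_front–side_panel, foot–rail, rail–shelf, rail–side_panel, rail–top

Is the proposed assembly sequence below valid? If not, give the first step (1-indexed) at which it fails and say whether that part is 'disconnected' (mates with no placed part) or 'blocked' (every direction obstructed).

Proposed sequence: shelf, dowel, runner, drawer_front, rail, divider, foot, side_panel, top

Invalid at step 6 (disconnected)

1. shelf@(0, 0, 0) [-x clear] — {shelf}
2. dowel@(0, -1, 0) [+z clear] — {dowel, shelf}
3. runner@(0, -2, 0) [-x clear] — {dowel, runner, shelf}
4. drawer_front@(0, -2, -1) [+y clear] — {dowel, drawer_front, runner, shelf}
5. rail@(0, 0, -1) [+x clear] — {dowel, drawer_front, rail, runner, shelf}
6. divider@(0, -1, -2) — no placed neighbour ⇒ disconnected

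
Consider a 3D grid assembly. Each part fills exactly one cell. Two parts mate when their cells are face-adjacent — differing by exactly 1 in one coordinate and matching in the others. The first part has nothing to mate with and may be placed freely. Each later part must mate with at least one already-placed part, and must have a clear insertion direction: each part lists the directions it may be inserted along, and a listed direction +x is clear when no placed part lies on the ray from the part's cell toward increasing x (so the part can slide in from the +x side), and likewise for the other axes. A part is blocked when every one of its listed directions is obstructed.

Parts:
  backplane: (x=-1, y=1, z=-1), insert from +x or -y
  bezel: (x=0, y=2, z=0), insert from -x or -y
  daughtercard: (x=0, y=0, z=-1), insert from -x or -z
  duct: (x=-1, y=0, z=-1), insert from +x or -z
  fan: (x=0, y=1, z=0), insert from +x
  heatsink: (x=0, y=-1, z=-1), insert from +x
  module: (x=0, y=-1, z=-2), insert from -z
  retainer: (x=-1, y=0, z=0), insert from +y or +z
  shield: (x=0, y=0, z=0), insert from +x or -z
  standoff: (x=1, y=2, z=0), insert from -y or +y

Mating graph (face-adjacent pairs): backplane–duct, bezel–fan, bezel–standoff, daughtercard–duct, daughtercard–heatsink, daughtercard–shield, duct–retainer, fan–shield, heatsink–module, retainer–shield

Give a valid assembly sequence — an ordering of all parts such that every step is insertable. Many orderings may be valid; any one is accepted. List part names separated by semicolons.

1. bezel@(0, 2, 0) [-x clear] — {bezel}
2. standoff@(1, 2, 0) [-y clear] — {bezel, standoff}
3. fan@(0, 1, 0) [+x clear] — {bezel, fan, standoff}
4. shield@(0, 0, 0) [+x clear] — {bezel, fan, shield, standoff}
5. retainer@(-1, 0, 0) [+y clear] — {bezel, fan, retainer, shield, standoff}
6. duct@(-1, 0, -1) [+x clear] — {bezel, duct, fan, retainer, shield, standoff}
7. daughtercard@(0, 0, -1) [-z clear] — {bezel, daughtercard, duct, fan, retainer, shield, standoff}
8. heatsink@(0, -1, -1) [+x clear] — {bezel, daughtercard, duct, fan, heatsink, retainer, shield, standoff}
9. module@(0, -1, -2) [-z clear] — {bezel, daughtercard, duct, fan, heatsink, module, retainer, shield, standoff}
10. backplane@(-1, 1, -1) [+x clear] — {backplane, bezel, daughtercard, duct, fan, heatsink, module, retainer, shield, standoff}

bezel; standoff; fan; shield; retainer; duct; daughtercard; heatsink; module; backplane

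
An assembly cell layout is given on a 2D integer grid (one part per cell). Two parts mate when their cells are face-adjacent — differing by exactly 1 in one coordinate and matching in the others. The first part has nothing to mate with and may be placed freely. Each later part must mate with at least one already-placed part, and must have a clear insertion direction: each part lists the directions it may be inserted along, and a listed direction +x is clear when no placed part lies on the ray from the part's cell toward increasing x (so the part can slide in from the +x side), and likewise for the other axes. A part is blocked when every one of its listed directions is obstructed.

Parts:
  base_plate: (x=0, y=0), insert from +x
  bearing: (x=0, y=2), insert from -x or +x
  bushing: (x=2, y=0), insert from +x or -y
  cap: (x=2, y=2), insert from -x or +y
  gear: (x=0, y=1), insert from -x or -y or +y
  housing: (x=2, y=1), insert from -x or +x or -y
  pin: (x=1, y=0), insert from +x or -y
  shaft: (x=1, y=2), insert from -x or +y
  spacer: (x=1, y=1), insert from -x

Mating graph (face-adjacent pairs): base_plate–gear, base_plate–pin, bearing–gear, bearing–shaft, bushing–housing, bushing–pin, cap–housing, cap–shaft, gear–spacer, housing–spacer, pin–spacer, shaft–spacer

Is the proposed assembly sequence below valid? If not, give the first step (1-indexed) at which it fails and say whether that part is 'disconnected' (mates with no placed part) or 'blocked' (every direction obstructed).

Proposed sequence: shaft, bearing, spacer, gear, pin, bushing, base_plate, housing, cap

1. shaft@(1, 2) [-x clear] — {shaft}
2. bearing@(0, 2) [-x clear] — {bearing, shaft}
3. spacer@(1, 1) [-x clear] — {bearing, shaft, spacer}
4. gear@(0, 1) [-x clear] — {bearing, gear, shaft, spacer}
5. pin@(1, 0) [+x clear] — {bearing, gear, pin, shaft, spacer}
6. bushing@(2, 0) [+x clear] — {bearing, bushing, gear, pin, shaft, spacer}
7. base_plate@(0, 0) — +x all obstructed ⇒ blocked

Invalid at step 7 (blocked)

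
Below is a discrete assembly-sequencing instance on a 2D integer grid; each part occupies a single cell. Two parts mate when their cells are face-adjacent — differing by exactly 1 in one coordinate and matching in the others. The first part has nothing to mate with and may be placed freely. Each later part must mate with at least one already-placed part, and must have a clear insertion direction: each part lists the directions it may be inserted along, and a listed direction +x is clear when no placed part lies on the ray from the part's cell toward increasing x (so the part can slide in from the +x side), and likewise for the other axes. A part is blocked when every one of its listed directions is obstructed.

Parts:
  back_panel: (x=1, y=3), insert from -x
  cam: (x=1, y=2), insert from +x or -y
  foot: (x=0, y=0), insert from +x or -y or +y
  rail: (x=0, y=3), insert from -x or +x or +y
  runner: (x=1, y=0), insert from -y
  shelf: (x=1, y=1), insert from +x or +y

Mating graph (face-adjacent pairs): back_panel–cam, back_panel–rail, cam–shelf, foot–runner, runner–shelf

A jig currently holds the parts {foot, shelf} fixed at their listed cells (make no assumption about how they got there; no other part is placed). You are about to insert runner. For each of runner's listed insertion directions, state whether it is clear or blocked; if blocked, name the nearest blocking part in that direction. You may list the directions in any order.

-y: ray from runner(1, 0) has no placed part ⇒ clear

-y: clear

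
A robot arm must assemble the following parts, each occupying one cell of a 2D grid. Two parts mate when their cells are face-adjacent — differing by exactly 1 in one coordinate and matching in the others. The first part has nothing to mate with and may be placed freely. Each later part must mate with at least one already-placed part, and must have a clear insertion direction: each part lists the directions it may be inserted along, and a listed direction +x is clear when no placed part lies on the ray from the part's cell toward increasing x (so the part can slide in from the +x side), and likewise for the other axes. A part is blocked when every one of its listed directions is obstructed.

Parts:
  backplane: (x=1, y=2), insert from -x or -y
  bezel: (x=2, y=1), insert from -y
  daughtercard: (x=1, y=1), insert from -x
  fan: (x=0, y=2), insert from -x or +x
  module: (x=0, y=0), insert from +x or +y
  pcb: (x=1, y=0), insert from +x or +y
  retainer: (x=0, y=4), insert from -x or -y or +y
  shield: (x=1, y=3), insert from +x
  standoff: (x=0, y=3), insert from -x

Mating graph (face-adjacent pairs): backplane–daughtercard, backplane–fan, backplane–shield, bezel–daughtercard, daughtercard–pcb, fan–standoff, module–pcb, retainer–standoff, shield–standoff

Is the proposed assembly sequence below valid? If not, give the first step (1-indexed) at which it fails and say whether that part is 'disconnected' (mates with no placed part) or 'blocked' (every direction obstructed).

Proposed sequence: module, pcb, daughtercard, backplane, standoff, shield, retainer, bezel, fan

1. module@(0, 0) [+x clear] — {module}
2. pcb@(1, 0) [+x clear] — {module, pcb}
3. daughtercard@(1, 1) [-x clear] — {daughtercard, module, pcb}
4. backplane@(1, 2) [-x clear] — {backplane, daughtercard, module, pcb}
5. standoff@(0, 3) — no placed neighbour ⇒ disconnected

Invalid at step 5 (disconnected)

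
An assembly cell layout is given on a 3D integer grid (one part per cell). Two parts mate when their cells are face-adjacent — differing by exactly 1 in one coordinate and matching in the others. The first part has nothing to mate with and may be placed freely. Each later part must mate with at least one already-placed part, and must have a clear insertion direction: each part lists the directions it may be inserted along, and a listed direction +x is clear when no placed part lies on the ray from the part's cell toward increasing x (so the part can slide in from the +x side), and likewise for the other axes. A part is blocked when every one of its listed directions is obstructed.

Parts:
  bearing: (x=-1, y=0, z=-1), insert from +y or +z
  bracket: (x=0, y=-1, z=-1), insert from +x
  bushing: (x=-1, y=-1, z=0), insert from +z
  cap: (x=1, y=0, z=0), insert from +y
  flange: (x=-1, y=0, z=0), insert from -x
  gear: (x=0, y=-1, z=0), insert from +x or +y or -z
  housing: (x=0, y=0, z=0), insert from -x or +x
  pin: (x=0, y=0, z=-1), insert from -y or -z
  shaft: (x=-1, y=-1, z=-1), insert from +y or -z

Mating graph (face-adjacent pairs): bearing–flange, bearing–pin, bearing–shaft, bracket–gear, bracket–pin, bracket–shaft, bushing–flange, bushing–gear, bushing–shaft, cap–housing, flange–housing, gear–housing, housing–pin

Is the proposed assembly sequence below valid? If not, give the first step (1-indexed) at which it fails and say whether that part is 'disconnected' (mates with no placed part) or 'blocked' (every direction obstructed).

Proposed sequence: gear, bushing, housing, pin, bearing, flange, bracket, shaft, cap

1. gear@(0, -1, 0) [+x clear] — {gear}
2. bushing@(-1, -1, 0) [+z clear] — {bushing, gear}
3. housing@(0, 0, 0) [-x clear] — {bushing, gear, housing}
4. pin@(0, 0, -1) [-y clear] — {bushing, gear, housing, pin}
5. bearing@(-1, 0, -1) [+y clear] — {bearing, bushing, gear, housing, pin}
6. flange@(-1, 0, 0) [-x clear] — {bearing, bushing, flange, gear, housing, pin}
7. bracket@(0, -1, -1) [+x clear] — {bearing, bracket, bushing, flange, gear, housing, pin}
8. shaft@(-1, -1, -1) [-z clear] — {bearing, bracket, bushing, flange, gear, housing, pin, shaft}
9. cap@(1, 0, 0) [+y clear] — {bearing, bracket, bushing, cap, flange, gear, housing, pin, shaft}

Valid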